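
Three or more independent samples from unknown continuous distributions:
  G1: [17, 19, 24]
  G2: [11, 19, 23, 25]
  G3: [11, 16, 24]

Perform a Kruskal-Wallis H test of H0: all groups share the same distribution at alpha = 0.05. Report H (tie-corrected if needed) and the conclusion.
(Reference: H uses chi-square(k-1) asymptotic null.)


Step 1: Combine all N = 10 observations and assign midranks.
sorted (value, group, rank): (11,G2,1.5), (11,G3,1.5), (16,G3,3), (17,G1,4), (19,G1,5.5), (19,G2,5.5), (23,G2,7), (24,G1,8.5), (24,G3,8.5), (25,G2,10)
Step 2: Sum ranks within each group.
R_1 = 18 (n_1 = 3)
R_2 = 24 (n_2 = 4)
R_3 = 13 (n_3 = 3)
Step 3: H = 12/(N(N+1)) * sum(R_i^2/n_i) - 3(N+1)
     = 12/(10*11) * (18^2/3 + 24^2/4 + 13^2/3) - 3*11
     = 0.109091 * 308.333 - 33
     = 0.636364.
Step 4: Ties present; correction factor C = 1 - 18/(10^3 - 10) = 0.981818. Corrected H = 0.636364 / 0.981818 = 0.648148.
Step 5: Under H0, H ~ chi^2(2); p-value = 0.723197.
Step 6: alpha = 0.05. fail to reject H0.

H = 0.6481, df = 2, p = 0.723197, fail to reject H0.


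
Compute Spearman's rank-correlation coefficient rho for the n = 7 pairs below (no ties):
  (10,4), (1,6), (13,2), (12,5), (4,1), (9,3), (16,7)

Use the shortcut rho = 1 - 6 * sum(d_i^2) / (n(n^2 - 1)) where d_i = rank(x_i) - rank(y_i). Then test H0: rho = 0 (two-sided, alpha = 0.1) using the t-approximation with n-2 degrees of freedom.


Step 1: Rank x and y separately (midranks; no ties here).
rank(x): 10->4, 1->1, 13->6, 12->5, 4->2, 9->3, 16->7
rank(y): 4->4, 6->6, 2->2, 5->5, 1->1, 3->3, 7->7
Step 2: d_i = R_x(i) - R_y(i); compute d_i^2.
  (4-4)^2=0, (1-6)^2=25, (6-2)^2=16, (5-5)^2=0, (2-1)^2=1, (3-3)^2=0, (7-7)^2=0
sum(d^2) = 42.
Step 3: rho = 1 - 6*42 / (7*(7^2 - 1)) = 1 - 252/336 = 0.250000.
Step 4: Under H0, t = rho * sqrt((n-2)/(1-rho^2)) = 0.5774 ~ t(5).
Step 5: Two-sided p-value from the t-distribution with 5 df = 0.588724.
Step 6: alpha = 0.1. fail to reject H0.

rho = 0.2500, p = 0.588724, fail to reject H0 at alpha = 0.1.


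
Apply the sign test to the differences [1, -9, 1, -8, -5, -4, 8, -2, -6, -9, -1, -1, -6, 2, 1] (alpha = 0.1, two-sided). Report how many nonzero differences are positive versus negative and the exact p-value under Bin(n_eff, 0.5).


Step 1: Discard zero differences. Original n = 15; n_eff = number of nonzero differences = 15.
Nonzero differences (with sign): +1, -9, +1, -8, -5, -4, +8, -2, -6, -9, -1, -1, -6, +2, +1
Step 2: Count signs: positive = 5, negative = 10.
Step 3: Under H0: P(positive) = 0.5, so the number of positives S ~ Bin(15, 0.5).
Step 4: Two-sided exact p-value = sum of Bin(15,0.5) probabilities at or below the observed probability = 0.301758.
Step 5: alpha = 0.1. fail to reject H0.

n_eff = 15, pos = 5, neg = 10, p = 0.301758, fail to reject H0.


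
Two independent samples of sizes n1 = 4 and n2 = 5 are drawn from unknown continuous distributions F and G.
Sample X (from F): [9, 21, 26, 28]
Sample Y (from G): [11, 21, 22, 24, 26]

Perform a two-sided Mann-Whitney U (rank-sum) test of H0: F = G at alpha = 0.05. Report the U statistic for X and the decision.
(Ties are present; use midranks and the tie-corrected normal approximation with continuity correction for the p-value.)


Step 1: Combine and sort all 9 observations; assign midranks.
sorted (value, group): (9,X), (11,Y), (21,X), (21,Y), (22,Y), (24,Y), (26,X), (26,Y), (28,X)
ranks: 9->1, 11->2, 21->3.5, 21->3.5, 22->5, 24->6, 26->7.5, 26->7.5, 28->9
Step 2: Rank sum for X: R1 = 1 + 3.5 + 7.5 + 9 = 21.
Step 3: U_X = R1 - n1(n1+1)/2 = 21 - 4*5/2 = 21 - 10 = 11.
       U_Y = n1*n2 - U_X = 20 - 11 = 9.
Step 4: Ties are present, so use the tie-corrected normal approximation (with continuity correction) for the p-value.
Step 5: p-value = 0.901705; compare to alpha = 0.05. fail to reject H0.

U_X = 11, p = 0.901705, fail to reject H0 at alpha = 0.05.


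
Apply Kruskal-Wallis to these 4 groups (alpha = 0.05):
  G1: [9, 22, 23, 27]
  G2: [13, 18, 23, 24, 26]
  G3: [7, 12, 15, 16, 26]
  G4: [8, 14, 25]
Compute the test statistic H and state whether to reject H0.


Step 1: Combine all N = 17 observations and assign midranks.
sorted (value, group, rank): (7,G3,1), (8,G4,2), (9,G1,3), (12,G3,4), (13,G2,5), (14,G4,6), (15,G3,7), (16,G3,8), (18,G2,9), (22,G1,10), (23,G1,11.5), (23,G2,11.5), (24,G2,13), (25,G4,14), (26,G2,15.5), (26,G3,15.5), (27,G1,17)
Step 2: Sum ranks within each group.
R_1 = 41.5 (n_1 = 4)
R_2 = 54 (n_2 = 5)
R_3 = 35.5 (n_3 = 5)
R_4 = 22 (n_4 = 3)
Step 3: H = 12/(N(N+1)) * sum(R_i^2/n_i) - 3(N+1)
     = 12/(17*18) * (41.5^2/4 + 54^2/5 + 35.5^2/5 + 22^2/3) - 3*18
     = 0.039216 * 1427.15 - 54
     = 1.966503.
Step 4: Ties present; correction factor C = 1 - 12/(17^3 - 17) = 0.997549. Corrected H = 1.966503 / 0.997549 = 1.971335.
Step 5: Under H0, H ~ chi^2(3); p-value = 0.578378.
Step 6: alpha = 0.05. fail to reject H0.

H = 1.9713, df = 3, p = 0.578378, fail to reject H0.


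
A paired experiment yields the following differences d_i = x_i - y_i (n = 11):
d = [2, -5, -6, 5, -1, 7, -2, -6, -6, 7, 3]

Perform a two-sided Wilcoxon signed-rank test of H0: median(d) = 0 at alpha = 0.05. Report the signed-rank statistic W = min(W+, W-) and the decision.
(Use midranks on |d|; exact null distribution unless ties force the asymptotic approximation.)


Step 1: Drop any zero differences (none here) and take |d_i|.
|d| = [2, 5, 6, 5, 1, 7, 2, 6, 6, 7, 3]
Step 2: Midrank |d_i| (ties get averaged ranks).
ranks: |2|->2.5, |5|->5.5, |6|->8, |5|->5.5, |1|->1, |7|->10.5, |2|->2.5, |6|->8, |6|->8, |7|->10.5, |3|->4
Step 3: Attach original signs; sum ranks with positive sign and with negative sign.
W+ = 2.5 + 5.5 + 10.5 + 10.5 + 4 = 33
W- = 5.5 + 8 + 1 + 2.5 + 8 + 8 = 33
(Check: W+ + W- = 66 should equal n(n+1)/2 = 66.)
Step 4: Test statistic W = min(W+, W-) = 33.
Step 5: Ties in |d|, so use the tie-corrected normal approximation.
        E[W] = n(n+1)/4 = 11*12/4 = 33.
        Tie groups: |d|=2 (t=2), |d|=5 (t=2), |d|=6 (t=3), |d|=7 (t=2); sum(t^3 - t) = 42.
        Var[W] = n(n+1)(2n+1)/24 - sum(t^3-t)/48 = 3036/24 - 42/48 = 125.625.
        z = (W - E[W]) / sqrt(Var[W]) = (33 - 33) / 11.2083 = 0.0000.
        Two-sided p = 2*Phi(z) = 1.000000.
Step 6: alpha = 0.05. fail to reject H0.

W+ = 33, W- = 33, W = min = 33, p = 1.000000, fail to reject H0.


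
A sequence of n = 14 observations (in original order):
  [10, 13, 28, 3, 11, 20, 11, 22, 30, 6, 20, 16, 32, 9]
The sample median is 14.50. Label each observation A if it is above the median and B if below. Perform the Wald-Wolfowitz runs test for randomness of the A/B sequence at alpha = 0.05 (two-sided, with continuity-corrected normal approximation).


Step 1: Compute median = 14.50; label A = above, B = below.
Labels in order: BBABBABAABAAAB  (n_A = 7, n_B = 7)
Step 2: Count runs R = 9.
Step 3: Under H0 (random ordering), E[R] = 2*n_A*n_B/(n_A+n_B) + 1 = 2*7*7/14 + 1 = 8.0000.
        Var[R] = 2*n_A*n_B*(2*n_A*n_B - n_A - n_B) / ((n_A+n_B)^2 * (n_A+n_B-1)) = 8232/2548 = 3.2308.
        SD[R] = 1.7974.
Step 4: Continuity-corrected z = (R - 0.5 - E[R]) / SD[R] = (9 - 0.5 - 8.0000) / 1.7974 = 0.2782.
Step 5: Two-sided p-value via normal approximation = 2*(1 - Phi(|z|)) = 0.780879.
Step 6: alpha = 0.05. fail to reject H0.

R = 9, z = 0.2782, p = 0.780879, fail to reject H0.


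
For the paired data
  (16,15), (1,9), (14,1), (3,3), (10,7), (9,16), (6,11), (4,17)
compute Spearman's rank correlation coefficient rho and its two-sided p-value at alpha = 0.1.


Step 1: Rank x and y separately (midranks; no ties here).
rank(x): 16->8, 1->1, 14->7, 3->2, 10->6, 9->5, 6->4, 4->3
rank(y): 15->6, 9->4, 1->1, 3->2, 7->3, 16->7, 11->5, 17->8
Step 2: d_i = R_x(i) - R_y(i); compute d_i^2.
  (8-6)^2=4, (1-4)^2=9, (7-1)^2=36, (2-2)^2=0, (6-3)^2=9, (5-7)^2=4, (4-5)^2=1, (3-8)^2=25
sum(d^2) = 88.
Step 3: rho = 1 - 6*88 / (8*(8^2 - 1)) = 1 - 528/504 = -0.047619.
Step 4: Under H0, t = rho * sqrt((n-2)/(1-rho^2)) = -0.1168 ~ t(6).
Step 5: Two-sided p-value from the t-distribution with 6 df = 0.910849.
Step 6: alpha = 0.1. fail to reject H0.

rho = -0.0476, p = 0.910849, fail to reject H0 at alpha = 0.1.


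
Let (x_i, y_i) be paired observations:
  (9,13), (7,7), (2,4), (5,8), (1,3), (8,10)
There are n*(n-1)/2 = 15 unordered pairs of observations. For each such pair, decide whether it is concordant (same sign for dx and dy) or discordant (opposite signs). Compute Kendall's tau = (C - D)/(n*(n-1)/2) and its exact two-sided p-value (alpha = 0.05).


Step 1: Enumerate the 15 unordered pairs (i,j) with i<j and classify each by sign(x_j-x_i) * sign(y_j-y_i).
  (1,2):dx=-2,dy=-6->C; (1,3):dx=-7,dy=-9->C; (1,4):dx=-4,dy=-5->C; (1,5):dx=-8,dy=-10->C
  (1,6):dx=-1,dy=-3->C; (2,3):dx=-5,dy=-3->C; (2,4):dx=-2,dy=+1->D; (2,5):dx=-6,dy=-4->C
  (2,6):dx=+1,dy=+3->C; (3,4):dx=+3,dy=+4->C; (3,5):dx=-1,dy=-1->C; (3,6):dx=+6,dy=+6->C
  (4,5):dx=-4,dy=-5->C; (4,6):dx=+3,dy=+2->C; (5,6):dx=+7,dy=+7->C
Step 2: C = 14, D = 1, total pairs = 15.
Step 3: tau = (C - D)/(n(n-1)/2) = (14 - 1)/15 = 0.866667.
Step 4: Exact two-sided p-value (enumerate n! = 720 permutations of y under H0): p = 0.016667.
Step 5: alpha = 0.05. reject H0.

tau_b = 0.8667 (C=14, D=1), p = 0.016667, reject H0.


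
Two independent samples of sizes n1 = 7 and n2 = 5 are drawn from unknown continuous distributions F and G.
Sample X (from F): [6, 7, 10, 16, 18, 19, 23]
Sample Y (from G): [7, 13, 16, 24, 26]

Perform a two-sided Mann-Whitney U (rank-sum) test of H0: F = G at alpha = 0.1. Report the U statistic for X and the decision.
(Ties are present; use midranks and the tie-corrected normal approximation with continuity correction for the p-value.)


Step 1: Combine and sort all 12 observations; assign midranks.
sorted (value, group): (6,X), (7,X), (7,Y), (10,X), (13,Y), (16,X), (16,Y), (18,X), (19,X), (23,X), (24,Y), (26,Y)
ranks: 6->1, 7->2.5, 7->2.5, 10->4, 13->5, 16->6.5, 16->6.5, 18->8, 19->9, 23->10, 24->11, 26->12
Step 2: Rank sum for X: R1 = 1 + 2.5 + 4 + 6.5 + 8 + 9 + 10 = 41.
Step 3: U_X = R1 - n1(n1+1)/2 = 41 - 7*8/2 = 41 - 28 = 13.
       U_Y = n1*n2 - U_X = 35 - 13 = 22.
Step 4: Ties are present, so use the tie-corrected normal approximation (with continuity correction) for the p-value.
Step 5: p-value = 0.514478; compare to alpha = 0.1. fail to reject H0.

U_X = 13, p = 0.514478, fail to reject H0 at alpha = 0.1.


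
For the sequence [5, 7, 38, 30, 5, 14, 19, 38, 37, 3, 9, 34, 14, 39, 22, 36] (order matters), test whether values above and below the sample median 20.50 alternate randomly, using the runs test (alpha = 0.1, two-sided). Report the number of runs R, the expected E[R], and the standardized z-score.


Step 1: Compute median = 20.50; label A = above, B = below.
Labels in order: BBAABBBAABBABAAA  (n_A = 8, n_B = 8)
Step 2: Count runs R = 8.
Step 3: Under H0 (random ordering), E[R] = 2*n_A*n_B/(n_A+n_B) + 1 = 2*8*8/16 + 1 = 9.0000.
        Var[R] = 2*n_A*n_B*(2*n_A*n_B - n_A - n_B) / ((n_A+n_B)^2 * (n_A+n_B-1)) = 14336/3840 = 3.7333.
        SD[R] = 1.9322.
Step 4: Continuity-corrected z = (R + 0.5 - E[R]) / SD[R] = (8 + 0.5 - 9.0000) / 1.9322 = -0.2588.
Step 5: Two-sided p-value via normal approximation = 2*(1 - Phi(|z|)) = 0.795809.
Step 6: alpha = 0.1. fail to reject H0.

R = 8, z = -0.2588, p = 0.795809, fail to reject H0.


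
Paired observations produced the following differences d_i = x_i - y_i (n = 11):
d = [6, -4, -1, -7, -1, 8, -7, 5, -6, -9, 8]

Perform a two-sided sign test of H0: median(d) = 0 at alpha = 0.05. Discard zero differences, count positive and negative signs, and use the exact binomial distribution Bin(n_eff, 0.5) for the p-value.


Step 1: Discard zero differences. Original n = 11; n_eff = number of nonzero differences = 11.
Nonzero differences (with sign): +6, -4, -1, -7, -1, +8, -7, +5, -6, -9, +8
Step 2: Count signs: positive = 4, negative = 7.
Step 3: Under H0: P(positive) = 0.5, so the number of positives S ~ Bin(11, 0.5).
Step 4: Two-sided exact p-value = sum of Bin(11,0.5) probabilities at or below the observed probability = 0.548828.
Step 5: alpha = 0.05. fail to reject H0.

n_eff = 11, pos = 4, neg = 7, p = 0.548828, fail to reject H0.


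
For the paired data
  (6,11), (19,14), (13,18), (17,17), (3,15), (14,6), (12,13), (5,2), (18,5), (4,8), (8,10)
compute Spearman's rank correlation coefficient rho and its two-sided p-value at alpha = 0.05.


Step 1: Rank x and y separately (midranks; no ties here).
rank(x): 6->4, 19->11, 13->7, 17->9, 3->1, 14->8, 12->6, 5->3, 18->10, 4->2, 8->5
rank(y): 11->6, 14->8, 18->11, 17->10, 15->9, 6->3, 13->7, 2->1, 5->2, 8->4, 10->5
Step 2: d_i = R_x(i) - R_y(i); compute d_i^2.
  (4-6)^2=4, (11-8)^2=9, (7-11)^2=16, (9-10)^2=1, (1-9)^2=64, (8-3)^2=25, (6-7)^2=1, (3-1)^2=4, (10-2)^2=64, (2-4)^2=4, (5-5)^2=0
sum(d^2) = 192.
Step 3: rho = 1 - 6*192 / (11*(11^2 - 1)) = 1 - 1152/1320 = 0.127273.
Step 4: Under H0, t = rho * sqrt((n-2)/(1-rho^2)) = 0.3849 ~ t(9).
Step 5: Two-sided p-value from the t-distribution with 9 df = 0.709215.
Step 6: alpha = 0.05. fail to reject H0.

rho = 0.1273, p = 0.709215, fail to reject H0 at alpha = 0.05.


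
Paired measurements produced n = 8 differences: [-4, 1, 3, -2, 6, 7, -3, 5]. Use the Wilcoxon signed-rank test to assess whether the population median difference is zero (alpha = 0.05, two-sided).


Step 1: Drop any zero differences (none here) and take |d_i|.
|d| = [4, 1, 3, 2, 6, 7, 3, 5]
Step 2: Midrank |d_i| (ties get averaged ranks).
ranks: |4|->5, |1|->1, |3|->3.5, |2|->2, |6|->7, |7|->8, |3|->3.5, |5|->6
Step 3: Attach original signs; sum ranks with positive sign and with negative sign.
W+ = 1 + 3.5 + 7 + 8 + 6 = 25.5
W- = 5 + 2 + 3.5 = 10.5
(Check: W+ + W- = 36 should equal n(n+1)/2 = 36.)
Step 4: Test statistic W = min(W+, W-) = 10.5.
Step 5: Ties in |d|, so use the tie-corrected normal approximation.
        E[W] = n(n+1)/4 = 8*9/4 = 18.
        Tie groups: |d|=3 (t=2); sum(t^3 - t) = 6.
        Var[W] = n(n+1)(2n+1)/24 - sum(t^3-t)/48 = 1224/24 - 6/48 = 50.875.
        z = (W - E[W]) / sqrt(Var[W]) = (10.5 - 18) / 7.1327 = -1.0515.
        Two-sided p = 2*Phi(z) = 0.293029.
Step 6: alpha = 0.05. fail to reject H0.

W+ = 25.5, W- = 10.5, W = min = 10.5, p = 0.293029, fail to reject H0.


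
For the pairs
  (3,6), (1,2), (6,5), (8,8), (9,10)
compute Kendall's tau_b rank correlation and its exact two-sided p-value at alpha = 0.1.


Step 1: Enumerate the 10 unordered pairs (i,j) with i<j and classify each by sign(x_j-x_i) * sign(y_j-y_i).
  (1,2):dx=-2,dy=-4->C; (1,3):dx=+3,dy=-1->D; (1,4):dx=+5,dy=+2->C; (1,5):dx=+6,dy=+4->C
  (2,3):dx=+5,dy=+3->C; (2,4):dx=+7,dy=+6->C; (2,5):dx=+8,dy=+8->C; (3,4):dx=+2,dy=+3->C
  (3,5):dx=+3,dy=+5->C; (4,5):dx=+1,dy=+2->C
Step 2: C = 9, D = 1, total pairs = 10.
Step 3: tau = (C - D)/(n(n-1)/2) = (9 - 1)/10 = 0.800000.
Step 4: Exact two-sided p-value (enumerate n! = 120 permutations of y under H0): p = 0.083333.
Step 5: alpha = 0.1. reject H0.

tau_b = 0.8000 (C=9, D=1), p = 0.083333, reject H0.


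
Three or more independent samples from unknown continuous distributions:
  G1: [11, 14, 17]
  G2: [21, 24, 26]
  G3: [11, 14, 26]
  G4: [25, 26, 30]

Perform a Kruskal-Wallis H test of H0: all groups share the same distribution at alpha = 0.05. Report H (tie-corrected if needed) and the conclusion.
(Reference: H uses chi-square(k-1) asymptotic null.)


Step 1: Combine all N = 12 observations and assign midranks.
sorted (value, group, rank): (11,G1,1.5), (11,G3,1.5), (14,G1,3.5), (14,G3,3.5), (17,G1,5), (21,G2,6), (24,G2,7), (25,G4,8), (26,G2,10), (26,G3,10), (26,G4,10), (30,G4,12)
Step 2: Sum ranks within each group.
R_1 = 10 (n_1 = 3)
R_2 = 23 (n_2 = 3)
R_3 = 15 (n_3 = 3)
R_4 = 30 (n_4 = 3)
Step 3: H = 12/(N(N+1)) * sum(R_i^2/n_i) - 3(N+1)
     = 12/(12*13) * (10^2/3 + 23^2/3 + 15^2/3 + 30^2/3) - 3*13
     = 0.076923 * 584.667 - 39
     = 5.974359.
Step 4: Ties present; correction factor C = 1 - 36/(12^3 - 12) = 0.979021. Corrected H = 5.974359 / 0.979021 = 6.102381.
Step 5: Under H0, H ~ chi^2(3); p-value = 0.106734.
Step 6: alpha = 0.05. fail to reject H0.

H = 6.1024, df = 3, p = 0.106734, fail to reject H0.


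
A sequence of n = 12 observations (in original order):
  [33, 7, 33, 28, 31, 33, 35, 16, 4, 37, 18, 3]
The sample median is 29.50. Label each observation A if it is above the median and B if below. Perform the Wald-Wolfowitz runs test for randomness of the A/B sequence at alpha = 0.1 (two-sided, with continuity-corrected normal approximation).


Step 1: Compute median = 29.50; label A = above, B = below.
Labels in order: ABABAAABBABB  (n_A = 6, n_B = 6)
Step 2: Count runs R = 8.
Step 3: Under H0 (random ordering), E[R] = 2*n_A*n_B/(n_A+n_B) + 1 = 2*6*6/12 + 1 = 7.0000.
        Var[R] = 2*n_A*n_B*(2*n_A*n_B - n_A - n_B) / ((n_A+n_B)^2 * (n_A+n_B-1)) = 4320/1584 = 2.7273.
        SD[R] = 1.6514.
Step 4: Continuity-corrected z = (R - 0.5 - E[R]) / SD[R] = (8 - 0.5 - 7.0000) / 1.6514 = 0.3028.
Step 5: Two-sided p-value via normal approximation = 2*(1 - Phi(|z|)) = 0.762069.
Step 6: alpha = 0.1. fail to reject H0.

R = 8, z = 0.3028, p = 0.762069, fail to reject H0.


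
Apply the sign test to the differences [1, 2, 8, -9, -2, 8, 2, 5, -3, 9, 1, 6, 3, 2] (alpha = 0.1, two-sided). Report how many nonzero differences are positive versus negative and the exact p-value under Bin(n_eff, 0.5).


Step 1: Discard zero differences. Original n = 14; n_eff = number of nonzero differences = 14.
Nonzero differences (with sign): +1, +2, +8, -9, -2, +8, +2, +5, -3, +9, +1, +6, +3, +2
Step 2: Count signs: positive = 11, negative = 3.
Step 3: Under H0: P(positive) = 0.5, so the number of positives S ~ Bin(14, 0.5).
Step 4: Two-sided exact p-value = sum of Bin(14,0.5) probabilities at or below the observed probability = 0.057373.
Step 5: alpha = 0.1. reject H0.

n_eff = 14, pos = 11, neg = 3, p = 0.057373, reject H0.


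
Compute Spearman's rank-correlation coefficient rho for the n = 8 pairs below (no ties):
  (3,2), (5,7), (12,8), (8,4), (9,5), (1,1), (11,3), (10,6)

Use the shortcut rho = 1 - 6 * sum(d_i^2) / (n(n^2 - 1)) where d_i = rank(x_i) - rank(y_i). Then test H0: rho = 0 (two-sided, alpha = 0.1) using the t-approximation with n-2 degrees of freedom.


Step 1: Rank x and y separately (midranks; no ties here).
rank(x): 3->2, 5->3, 12->8, 8->4, 9->5, 1->1, 11->7, 10->6
rank(y): 2->2, 7->7, 8->8, 4->4, 5->5, 1->1, 3->3, 6->6
Step 2: d_i = R_x(i) - R_y(i); compute d_i^2.
  (2-2)^2=0, (3-7)^2=16, (8-8)^2=0, (4-4)^2=0, (5-5)^2=0, (1-1)^2=0, (7-3)^2=16, (6-6)^2=0
sum(d^2) = 32.
Step 3: rho = 1 - 6*32 / (8*(8^2 - 1)) = 1 - 192/504 = 0.619048.
Step 4: Under H0, t = rho * sqrt((n-2)/(1-rho^2)) = 1.9308 ~ t(6).
Step 5: Two-sided p-value from the t-distribution with 6 df = 0.101733.
Step 6: alpha = 0.1. fail to reject H0.

rho = 0.6190, p = 0.101733, fail to reject H0 at alpha = 0.1.


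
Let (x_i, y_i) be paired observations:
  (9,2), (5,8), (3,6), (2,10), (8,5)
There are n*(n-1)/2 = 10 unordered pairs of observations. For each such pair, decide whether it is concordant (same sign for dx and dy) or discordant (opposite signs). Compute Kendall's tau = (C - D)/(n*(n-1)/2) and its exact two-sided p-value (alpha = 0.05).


Step 1: Enumerate the 10 unordered pairs (i,j) with i<j and classify each by sign(x_j-x_i) * sign(y_j-y_i).
  (1,2):dx=-4,dy=+6->D; (1,3):dx=-6,dy=+4->D; (1,4):dx=-7,dy=+8->D; (1,5):dx=-1,dy=+3->D
  (2,3):dx=-2,dy=-2->C; (2,4):dx=-3,dy=+2->D; (2,5):dx=+3,dy=-3->D; (3,4):dx=-1,dy=+4->D
  (3,5):dx=+5,dy=-1->D; (4,5):dx=+6,dy=-5->D
Step 2: C = 1, D = 9, total pairs = 10.
Step 3: tau = (C - D)/(n(n-1)/2) = (1 - 9)/10 = -0.800000.
Step 4: Exact two-sided p-value (enumerate n! = 120 permutations of y under H0): p = 0.083333.
Step 5: alpha = 0.05. fail to reject H0.

tau_b = -0.8000 (C=1, D=9), p = 0.083333, fail to reject H0.


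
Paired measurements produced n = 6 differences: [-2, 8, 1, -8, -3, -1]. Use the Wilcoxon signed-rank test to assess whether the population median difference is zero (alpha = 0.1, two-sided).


Step 1: Drop any zero differences (none here) and take |d_i|.
|d| = [2, 8, 1, 8, 3, 1]
Step 2: Midrank |d_i| (ties get averaged ranks).
ranks: |2|->3, |8|->5.5, |1|->1.5, |8|->5.5, |3|->4, |1|->1.5
Step 3: Attach original signs; sum ranks with positive sign and with negative sign.
W+ = 5.5 + 1.5 = 7
W- = 3 + 5.5 + 4 + 1.5 = 14
(Check: W+ + W- = 21 should equal n(n+1)/2 = 21.)
Step 4: Test statistic W = min(W+, W-) = 7.
Step 5: Ties in |d|, so use the tie-corrected normal approximation.
        E[W] = n(n+1)/4 = 6*7/4 = 10.5.
        Tie groups: |d|=1 (t=2), |d|=8 (t=2); sum(t^3 - t) = 12.
        Var[W] = n(n+1)(2n+1)/24 - sum(t^3-t)/48 = 546/24 - 12/48 = 22.5.
        z = (W - E[W]) / sqrt(Var[W]) = (7 - 10.5) / 4.7434 = -0.7379.
        Two-sided p = 2*Phi(z) = 0.460597.
Step 6: alpha = 0.1. fail to reject H0.

W+ = 7, W- = 14, W = min = 7, p = 0.460597, fail to reject H0.


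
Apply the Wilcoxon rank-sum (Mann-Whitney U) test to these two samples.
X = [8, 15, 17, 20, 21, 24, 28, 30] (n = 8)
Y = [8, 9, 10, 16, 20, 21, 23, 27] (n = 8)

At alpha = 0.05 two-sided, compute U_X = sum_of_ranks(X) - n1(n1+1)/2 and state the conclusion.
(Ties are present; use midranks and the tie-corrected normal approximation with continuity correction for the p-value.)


Step 1: Combine and sort all 16 observations; assign midranks.
sorted (value, group): (8,X), (8,Y), (9,Y), (10,Y), (15,X), (16,Y), (17,X), (20,X), (20,Y), (21,X), (21,Y), (23,Y), (24,X), (27,Y), (28,X), (30,X)
ranks: 8->1.5, 8->1.5, 9->3, 10->4, 15->5, 16->6, 17->7, 20->8.5, 20->8.5, 21->10.5, 21->10.5, 23->12, 24->13, 27->14, 28->15, 30->16
Step 2: Rank sum for X: R1 = 1.5 + 5 + 7 + 8.5 + 10.5 + 13 + 15 + 16 = 76.5.
Step 3: U_X = R1 - n1(n1+1)/2 = 76.5 - 8*9/2 = 76.5 - 36 = 40.5.
       U_Y = n1*n2 - U_X = 64 - 40.5 = 23.5.
Step 4: Ties are present, so use the tie-corrected normal approximation (with continuity correction) for the p-value.
Step 5: p-value = 0.399773; compare to alpha = 0.05. fail to reject H0.

U_X = 40.5, p = 0.399773, fail to reject H0 at alpha = 0.05.


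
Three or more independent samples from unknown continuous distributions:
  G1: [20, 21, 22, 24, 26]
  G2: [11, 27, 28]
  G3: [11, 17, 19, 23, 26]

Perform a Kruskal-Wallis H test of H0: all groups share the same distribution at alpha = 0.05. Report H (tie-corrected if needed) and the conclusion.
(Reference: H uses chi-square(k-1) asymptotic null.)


Step 1: Combine all N = 13 observations and assign midranks.
sorted (value, group, rank): (11,G2,1.5), (11,G3,1.5), (17,G3,3), (19,G3,4), (20,G1,5), (21,G1,6), (22,G1,7), (23,G3,8), (24,G1,9), (26,G1,10.5), (26,G3,10.5), (27,G2,12), (28,G2,13)
Step 2: Sum ranks within each group.
R_1 = 37.5 (n_1 = 5)
R_2 = 26.5 (n_2 = 3)
R_3 = 27 (n_3 = 5)
Step 3: H = 12/(N(N+1)) * sum(R_i^2/n_i) - 3(N+1)
     = 12/(13*14) * (37.5^2/5 + 26.5^2/3 + 27^2/5) - 3*14
     = 0.065934 * 661.133 - 42
     = 1.591209.
Step 4: Ties present; correction factor C = 1 - 12/(13^3 - 13) = 0.994505. Corrected H = 1.591209 / 0.994505 = 1.600000.
Step 5: Under H0, H ~ chi^2(2); p-value = 0.449329.
Step 6: alpha = 0.05. fail to reject H0.

H = 1.6000, df = 2, p = 0.449329, fail to reject H0.


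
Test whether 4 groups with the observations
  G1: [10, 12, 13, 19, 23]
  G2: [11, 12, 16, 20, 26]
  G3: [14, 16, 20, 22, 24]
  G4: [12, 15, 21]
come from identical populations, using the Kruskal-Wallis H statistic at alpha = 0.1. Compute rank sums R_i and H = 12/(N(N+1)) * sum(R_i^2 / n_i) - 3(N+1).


Step 1: Combine all N = 18 observations and assign midranks.
sorted (value, group, rank): (10,G1,1), (11,G2,2), (12,G1,4), (12,G2,4), (12,G4,4), (13,G1,6), (14,G3,7), (15,G4,8), (16,G2,9.5), (16,G3,9.5), (19,G1,11), (20,G2,12.5), (20,G3,12.5), (21,G4,14), (22,G3,15), (23,G1,16), (24,G3,17), (26,G2,18)
Step 2: Sum ranks within each group.
R_1 = 38 (n_1 = 5)
R_2 = 46 (n_2 = 5)
R_3 = 61 (n_3 = 5)
R_4 = 26 (n_4 = 3)
Step 3: H = 12/(N(N+1)) * sum(R_i^2/n_i) - 3(N+1)
     = 12/(18*19) * (38^2/5 + 46^2/5 + 61^2/5 + 26^2/3) - 3*19
     = 0.035088 * 1681.53 - 57
     = 2.001170.
Step 4: Ties present; correction factor C = 1 - 36/(18^3 - 18) = 0.993808. Corrected H = 2.001170 / 0.993808 = 2.013638.
Step 5: Under H0, H ~ chi^2(3); p-value = 0.569581.
Step 6: alpha = 0.1. fail to reject H0.

H = 2.0136, df = 3, p = 0.569581, fail to reject H0.


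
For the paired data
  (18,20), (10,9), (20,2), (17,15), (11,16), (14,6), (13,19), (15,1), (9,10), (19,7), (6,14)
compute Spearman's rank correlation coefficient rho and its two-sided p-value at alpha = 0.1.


Step 1: Rank x and y separately (midranks; no ties here).
rank(x): 18->9, 10->3, 20->11, 17->8, 11->4, 14->6, 13->5, 15->7, 9->2, 19->10, 6->1
rank(y): 20->11, 9->5, 2->2, 15->8, 16->9, 6->3, 19->10, 1->1, 10->6, 7->4, 14->7
Step 2: d_i = R_x(i) - R_y(i); compute d_i^2.
  (9-11)^2=4, (3-5)^2=4, (11-2)^2=81, (8-8)^2=0, (4-9)^2=25, (6-3)^2=9, (5-10)^2=25, (7-1)^2=36, (2-6)^2=16, (10-4)^2=36, (1-7)^2=36
sum(d^2) = 272.
Step 3: rho = 1 - 6*272 / (11*(11^2 - 1)) = 1 - 1632/1320 = -0.236364.
Step 4: Under H0, t = rho * sqrt((n-2)/(1-rho^2)) = -0.7298 ~ t(9).
Step 5: Two-sided p-value from the t-distribution with 9 df = 0.484091.
Step 6: alpha = 0.1. fail to reject H0.

rho = -0.2364, p = 0.484091, fail to reject H0 at alpha = 0.1.


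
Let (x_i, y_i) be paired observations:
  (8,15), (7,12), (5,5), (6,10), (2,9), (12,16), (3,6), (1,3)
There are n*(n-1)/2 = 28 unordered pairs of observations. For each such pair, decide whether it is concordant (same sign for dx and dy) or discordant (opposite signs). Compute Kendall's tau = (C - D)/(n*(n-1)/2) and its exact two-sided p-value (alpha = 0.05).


Step 1: Enumerate the 28 unordered pairs (i,j) with i<j and classify each by sign(x_j-x_i) * sign(y_j-y_i).
  (1,2):dx=-1,dy=-3->C; (1,3):dx=-3,dy=-10->C; (1,4):dx=-2,dy=-5->C; (1,5):dx=-6,dy=-6->C
  (1,6):dx=+4,dy=+1->C; (1,7):dx=-5,dy=-9->C; (1,8):dx=-7,dy=-12->C; (2,3):dx=-2,dy=-7->C
  (2,4):dx=-1,dy=-2->C; (2,5):dx=-5,dy=-3->C; (2,6):dx=+5,dy=+4->C; (2,7):dx=-4,dy=-6->C
  (2,8):dx=-6,dy=-9->C; (3,4):dx=+1,dy=+5->C; (3,5):dx=-3,dy=+4->D; (3,6):dx=+7,dy=+11->C
  (3,7):dx=-2,dy=+1->D; (3,8):dx=-4,dy=-2->C; (4,5):dx=-4,dy=-1->C; (4,6):dx=+6,dy=+6->C
  (4,7):dx=-3,dy=-4->C; (4,8):dx=-5,dy=-7->C; (5,6):dx=+10,dy=+7->C; (5,7):dx=+1,dy=-3->D
  (5,8):dx=-1,dy=-6->C; (6,7):dx=-9,dy=-10->C; (6,8):dx=-11,dy=-13->C; (7,8):dx=-2,dy=-3->C
Step 2: C = 25, D = 3, total pairs = 28.
Step 3: tau = (C - D)/(n(n-1)/2) = (25 - 3)/28 = 0.785714.
Step 4: Exact two-sided p-value (enumerate n! = 40320 permutations of y under H0): p = 0.005506.
Step 5: alpha = 0.05. reject H0.

tau_b = 0.7857 (C=25, D=3), p = 0.005506, reject H0.


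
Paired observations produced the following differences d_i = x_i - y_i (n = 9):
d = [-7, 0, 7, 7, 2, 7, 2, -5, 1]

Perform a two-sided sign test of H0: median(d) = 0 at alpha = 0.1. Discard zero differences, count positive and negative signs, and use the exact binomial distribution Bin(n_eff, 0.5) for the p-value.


Step 1: Discard zero differences. Original n = 9; n_eff = number of nonzero differences = 8.
Nonzero differences (with sign): -7, +7, +7, +2, +7, +2, -5, +1
Step 2: Count signs: positive = 6, negative = 2.
Step 3: Under H0: P(positive) = 0.5, so the number of positives S ~ Bin(8, 0.5).
Step 4: Two-sided exact p-value = sum of Bin(8,0.5) probabilities at or below the observed probability = 0.289062.
Step 5: alpha = 0.1. fail to reject H0.

n_eff = 8, pos = 6, neg = 2, p = 0.289062, fail to reject H0.


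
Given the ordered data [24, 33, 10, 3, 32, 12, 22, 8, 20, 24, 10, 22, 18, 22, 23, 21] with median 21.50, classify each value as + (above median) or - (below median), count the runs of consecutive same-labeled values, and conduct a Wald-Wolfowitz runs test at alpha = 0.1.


Step 1: Compute median = 21.50; label A = above, B = below.
Labels in order: AABBABABBABABAAB  (n_A = 8, n_B = 8)
Step 2: Count runs R = 12.
Step 3: Under H0 (random ordering), E[R] = 2*n_A*n_B/(n_A+n_B) + 1 = 2*8*8/16 + 1 = 9.0000.
        Var[R] = 2*n_A*n_B*(2*n_A*n_B - n_A - n_B) / ((n_A+n_B)^2 * (n_A+n_B-1)) = 14336/3840 = 3.7333.
        SD[R] = 1.9322.
Step 4: Continuity-corrected z = (R - 0.5 - E[R]) / SD[R] = (12 - 0.5 - 9.0000) / 1.9322 = 1.2939.
Step 5: Two-sided p-value via normal approximation = 2*(1 - Phi(|z|)) = 0.195709.
Step 6: alpha = 0.1. fail to reject H0.

R = 12, z = 1.2939, p = 0.195709, fail to reject H0.


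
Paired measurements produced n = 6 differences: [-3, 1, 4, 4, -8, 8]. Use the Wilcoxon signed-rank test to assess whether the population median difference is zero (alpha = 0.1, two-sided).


Step 1: Drop any zero differences (none here) and take |d_i|.
|d| = [3, 1, 4, 4, 8, 8]
Step 2: Midrank |d_i| (ties get averaged ranks).
ranks: |3|->2, |1|->1, |4|->3.5, |4|->3.5, |8|->5.5, |8|->5.5
Step 3: Attach original signs; sum ranks with positive sign and with negative sign.
W+ = 1 + 3.5 + 3.5 + 5.5 = 13.5
W- = 2 + 5.5 = 7.5
(Check: W+ + W- = 21 should equal n(n+1)/2 = 21.)
Step 4: Test statistic W = min(W+, W-) = 7.5.
Step 5: Ties in |d|, so use the tie-corrected normal approximation.
        E[W] = n(n+1)/4 = 6*7/4 = 10.5.
        Tie groups: |d|=4 (t=2), |d|=8 (t=2); sum(t^3 - t) = 12.
        Var[W] = n(n+1)(2n+1)/24 - sum(t^3-t)/48 = 546/24 - 12/48 = 22.5.
        z = (W - E[W]) / sqrt(Var[W]) = (7.5 - 10.5) / 4.7434 = -0.6325.
        Two-sided p = 2*Phi(z) = 0.527089.
Step 6: alpha = 0.1. fail to reject H0.

W+ = 13.5, W- = 7.5, W = min = 7.5, p = 0.527089, fail to reject H0.


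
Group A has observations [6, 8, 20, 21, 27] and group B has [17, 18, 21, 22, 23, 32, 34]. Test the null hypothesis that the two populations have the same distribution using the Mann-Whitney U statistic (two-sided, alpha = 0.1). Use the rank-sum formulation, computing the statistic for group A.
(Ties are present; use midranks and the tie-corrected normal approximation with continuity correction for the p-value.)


Step 1: Combine and sort all 12 observations; assign midranks.
sorted (value, group): (6,X), (8,X), (17,Y), (18,Y), (20,X), (21,X), (21,Y), (22,Y), (23,Y), (27,X), (32,Y), (34,Y)
ranks: 6->1, 8->2, 17->3, 18->4, 20->5, 21->6.5, 21->6.5, 22->8, 23->9, 27->10, 32->11, 34->12
Step 2: Rank sum for X: R1 = 1 + 2 + 5 + 6.5 + 10 = 24.5.
Step 3: U_X = R1 - n1(n1+1)/2 = 24.5 - 5*6/2 = 24.5 - 15 = 9.5.
       U_Y = n1*n2 - U_X = 35 - 9.5 = 25.5.
Step 4: Ties are present, so use the tie-corrected normal approximation (with continuity correction) for the p-value.
Step 5: p-value = 0.222415; compare to alpha = 0.1. fail to reject H0.

U_X = 9.5, p = 0.222415, fail to reject H0 at alpha = 0.1.


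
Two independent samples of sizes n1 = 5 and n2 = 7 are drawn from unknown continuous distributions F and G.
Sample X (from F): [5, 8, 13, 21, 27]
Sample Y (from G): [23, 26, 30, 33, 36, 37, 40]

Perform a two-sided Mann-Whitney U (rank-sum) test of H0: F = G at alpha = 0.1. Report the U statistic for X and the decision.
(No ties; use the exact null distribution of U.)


Step 1: Combine and sort all 12 observations; assign midranks.
sorted (value, group): (5,X), (8,X), (13,X), (21,X), (23,Y), (26,Y), (27,X), (30,Y), (33,Y), (36,Y), (37,Y), (40,Y)
ranks: 5->1, 8->2, 13->3, 21->4, 23->5, 26->6, 27->7, 30->8, 33->9, 36->10, 37->11, 40->12
Step 2: Rank sum for X: R1 = 1 + 2 + 3 + 4 + 7 = 17.
Step 3: U_X = R1 - n1(n1+1)/2 = 17 - 5*6/2 = 17 - 15 = 2.
       U_Y = n1*n2 - U_X = 35 - 2 = 33.
Step 4: No ties, so the exact null distribution of U (based on enumerating the C(12,5) = 792 equally likely rank assignments) gives the two-sided p-value.
Step 5: p-value = 0.010101; compare to alpha = 0.1. reject H0.

U_X = 2, p = 0.010101, reject H0 at alpha = 0.1.


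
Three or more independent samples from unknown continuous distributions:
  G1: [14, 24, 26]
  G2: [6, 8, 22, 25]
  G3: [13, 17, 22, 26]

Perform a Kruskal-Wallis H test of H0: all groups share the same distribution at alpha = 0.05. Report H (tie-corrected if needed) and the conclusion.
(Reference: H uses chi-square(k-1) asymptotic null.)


Step 1: Combine all N = 11 observations and assign midranks.
sorted (value, group, rank): (6,G2,1), (8,G2,2), (13,G3,3), (14,G1,4), (17,G3,5), (22,G2,6.5), (22,G3,6.5), (24,G1,8), (25,G2,9), (26,G1,10.5), (26,G3,10.5)
Step 2: Sum ranks within each group.
R_1 = 22.5 (n_1 = 3)
R_2 = 18.5 (n_2 = 4)
R_3 = 25 (n_3 = 4)
Step 3: H = 12/(N(N+1)) * sum(R_i^2/n_i) - 3(N+1)
     = 12/(11*12) * (22.5^2/3 + 18.5^2/4 + 25^2/4) - 3*12
     = 0.090909 * 410.562 - 36
     = 1.323864.
Step 4: Ties present; correction factor C = 1 - 12/(11^3 - 11) = 0.990909. Corrected H = 1.323864 / 0.990909 = 1.336009.
Step 5: Under H0, H ~ chi^2(2); p-value = 0.512731.
Step 6: alpha = 0.05. fail to reject H0.

H = 1.3360, df = 2, p = 0.512731, fail to reject H0.


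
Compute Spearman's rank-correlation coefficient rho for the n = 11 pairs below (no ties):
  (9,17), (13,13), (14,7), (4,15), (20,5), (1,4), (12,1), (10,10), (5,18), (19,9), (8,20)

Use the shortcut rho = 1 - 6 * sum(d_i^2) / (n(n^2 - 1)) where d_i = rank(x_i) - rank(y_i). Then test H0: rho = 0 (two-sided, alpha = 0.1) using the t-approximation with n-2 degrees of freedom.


Step 1: Rank x and y separately (midranks; no ties here).
rank(x): 9->5, 13->8, 14->9, 4->2, 20->11, 1->1, 12->7, 10->6, 5->3, 19->10, 8->4
rank(y): 17->9, 13->7, 7->4, 15->8, 5->3, 4->2, 1->1, 10->6, 18->10, 9->5, 20->11
Step 2: d_i = R_x(i) - R_y(i); compute d_i^2.
  (5-9)^2=16, (8-7)^2=1, (9-4)^2=25, (2-8)^2=36, (11-3)^2=64, (1-2)^2=1, (7-1)^2=36, (6-6)^2=0, (3-10)^2=49, (10-5)^2=25, (4-11)^2=49
sum(d^2) = 302.
Step 3: rho = 1 - 6*302 / (11*(11^2 - 1)) = 1 - 1812/1320 = -0.372727.
Step 4: Under H0, t = rho * sqrt((n-2)/(1-rho^2)) = -1.2050 ~ t(9).
Step 5: Two-sided p-value from the t-distribution with 9 df = 0.258926.
Step 6: alpha = 0.1. fail to reject H0.

rho = -0.3727, p = 0.258926, fail to reject H0 at alpha = 0.1.


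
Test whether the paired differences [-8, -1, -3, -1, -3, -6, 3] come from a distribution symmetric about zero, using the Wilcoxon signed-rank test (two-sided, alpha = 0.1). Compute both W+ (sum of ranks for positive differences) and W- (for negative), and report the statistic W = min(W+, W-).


Step 1: Drop any zero differences (none here) and take |d_i|.
|d| = [8, 1, 3, 1, 3, 6, 3]
Step 2: Midrank |d_i| (ties get averaged ranks).
ranks: |8|->7, |1|->1.5, |3|->4, |1|->1.5, |3|->4, |6|->6, |3|->4
Step 3: Attach original signs; sum ranks with positive sign and with negative sign.
W+ = 4 = 4
W- = 7 + 1.5 + 4 + 1.5 + 4 + 6 = 24
(Check: W+ + W- = 28 should equal n(n+1)/2 = 28.)
Step 4: Test statistic W = min(W+, W-) = 4.
Step 5: Ties in |d|, so use the tie-corrected normal approximation.
        E[W] = n(n+1)/4 = 7*8/4 = 14.
        Tie groups: |d|=1 (t=2), |d|=3 (t=3); sum(t^3 - t) = 30.
        Var[W] = n(n+1)(2n+1)/24 - sum(t^3-t)/48 = 840/24 - 30/48 = 34.375.
        z = (W - E[W]) / sqrt(Var[W]) = (4 - 14) / 5.8630 = -1.7056.
        Two-sided p = 2*Phi(z) = 0.088082.
Step 6: alpha = 0.1. reject H0.

W+ = 4, W- = 24, W = min = 4, p = 0.088082, reject H0.


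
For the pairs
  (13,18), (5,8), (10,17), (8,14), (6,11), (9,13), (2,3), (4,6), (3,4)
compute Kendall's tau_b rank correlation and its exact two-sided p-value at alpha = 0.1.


Step 1: Enumerate the 36 unordered pairs (i,j) with i<j and classify each by sign(x_j-x_i) * sign(y_j-y_i).
  (1,2):dx=-8,dy=-10->C; (1,3):dx=-3,dy=-1->C; (1,4):dx=-5,dy=-4->C; (1,5):dx=-7,dy=-7->C
  (1,6):dx=-4,dy=-5->C; (1,7):dx=-11,dy=-15->C; (1,8):dx=-9,dy=-12->C; (1,9):dx=-10,dy=-14->C
  (2,3):dx=+5,dy=+9->C; (2,4):dx=+3,dy=+6->C; (2,5):dx=+1,dy=+3->C; (2,6):dx=+4,dy=+5->C
  (2,7):dx=-3,dy=-5->C; (2,8):dx=-1,dy=-2->C; (2,9):dx=-2,dy=-4->C; (3,4):dx=-2,dy=-3->C
  (3,5):dx=-4,dy=-6->C; (3,6):dx=-1,dy=-4->C; (3,7):dx=-8,dy=-14->C; (3,8):dx=-6,dy=-11->C
  (3,9):dx=-7,dy=-13->C; (4,5):dx=-2,dy=-3->C; (4,6):dx=+1,dy=-1->D; (4,7):dx=-6,dy=-11->C
  (4,8):dx=-4,dy=-8->C; (4,9):dx=-5,dy=-10->C; (5,6):dx=+3,dy=+2->C; (5,7):dx=-4,dy=-8->C
  (5,8):dx=-2,dy=-5->C; (5,9):dx=-3,dy=-7->C; (6,7):dx=-7,dy=-10->C; (6,8):dx=-5,dy=-7->C
  (6,9):dx=-6,dy=-9->C; (7,8):dx=+2,dy=+3->C; (7,9):dx=+1,dy=+1->C; (8,9):dx=-1,dy=-2->C
Step 2: C = 35, D = 1, total pairs = 36.
Step 3: tau = (C - D)/(n(n-1)/2) = (35 - 1)/36 = 0.944444.
Step 4: Exact two-sided p-value (enumerate n! = 362880 permutations of y under H0): p = 0.000050.
Step 5: alpha = 0.1. reject H0.

tau_b = 0.9444 (C=35, D=1), p = 0.000050, reject H0.


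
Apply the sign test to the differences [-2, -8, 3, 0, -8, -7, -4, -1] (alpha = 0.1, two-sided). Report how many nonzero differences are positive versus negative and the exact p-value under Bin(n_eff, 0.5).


Step 1: Discard zero differences. Original n = 8; n_eff = number of nonzero differences = 7.
Nonzero differences (with sign): -2, -8, +3, -8, -7, -4, -1
Step 2: Count signs: positive = 1, negative = 6.
Step 3: Under H0: P(positive) = 0.5, so the number of positives S ~ Bin(7, 0.5).
Step 4: Two-sided exact p-value = sum of Bin(7,0.5) probabilities at or below the observed probability = 0.125000.
Step 5: alpha = 0.1. fail to reject H0.

n_eff = 7, pos = 1, neg = 6, p = 0.125000, fail to reject H0.


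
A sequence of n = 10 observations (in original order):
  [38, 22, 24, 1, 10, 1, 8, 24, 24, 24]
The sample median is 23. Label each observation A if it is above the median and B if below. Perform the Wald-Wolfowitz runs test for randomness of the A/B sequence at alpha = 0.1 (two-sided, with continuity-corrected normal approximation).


Step 1: Compute median = 23; label A = above, B = below.
Labels in order: ABABBBBAAA  (n_A = 5, n_B = 5)
Step 2: Count runs R = 5.
Step 3: Under H0 (random ordering), E[R] = 2*n_A*n_B/(n_A+n_B) + 1 = 2*5*5/10 + 1 = 6.0000.
        Var[R] = 2*n_A*n_B*(2*n_A*n_B - n_A - n_B) / ((n_A+n_B)^2 * (n_A+n_B-1)) = 2000/900 = 2.2222.
        SD[R] = 1.4907.
Step 4: Continuity-corrected z = (R + 0.5 - E[R]) / SD[R] = (5 + 0.5 - 6.0000) / 1.4907 = -0.3354.
Step 5: Two-sided p-value via normal approximation = 2*(1 - Phi(|z|)) = 0.737316.
Step 6: alpha = 0.1. fail to reject H0.

R = 5, z = -0.3354, p = 0.737316, fail to reject H0.


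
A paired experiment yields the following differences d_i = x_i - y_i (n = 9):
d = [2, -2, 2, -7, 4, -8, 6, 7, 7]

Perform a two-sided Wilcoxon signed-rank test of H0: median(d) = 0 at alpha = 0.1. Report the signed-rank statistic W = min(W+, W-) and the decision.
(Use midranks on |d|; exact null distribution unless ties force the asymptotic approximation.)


Step 1: Drop any zero differences (none here) and take |d_i|.
|d| = [2, 2, 2, 7, 4, 8, 6, 7, 7]
Step 2: Midrank |d_i| (ties get averaged ranks).
ranks: |2|->2, |2|->2, |2|->2, |7|->7, |4|->4, |8|->9, |6|->5, |7|->7, |7|->7
Step 3: Attach original signs; sum ranks with positive sign and with negative sign.
W+ = 2 + 2 + 4 + 5 + 7 + 7 = 27
W- = 2 + 7 + 9 = 18
(Check: W+ + W- = 45 should equal n(n+1)/2 = 45.)
Step 4: Test statistic W = min(W+, W-) = 18.
Step 5: Ties in |d|, so use the tie-corrected normal approximation.
        E[W] = n(n+1)/4 = 9*10/4 = 22.5.
        Tie groups: |d|=2 (t=3), |d|=7 (t=3); sum(t^3 - t) = 48.
        Var[W] = n(n+1)(2n+1)/24 - sum(t^3-t)/48 = 1710/24 - 48/48 = 70.25.
        z = (W - E[W]) / sqrt(Var[W]) = (18 - 22.5) / 8.3815 = -0.5369.
        Two-sided p = 2*Phi(z) = 0.591340.
Step 6: alpha = 0.1. fail to reject H0.

W+ = 27, W- = 18, W = min = 18, p = 0.591340, fail to reject H0.


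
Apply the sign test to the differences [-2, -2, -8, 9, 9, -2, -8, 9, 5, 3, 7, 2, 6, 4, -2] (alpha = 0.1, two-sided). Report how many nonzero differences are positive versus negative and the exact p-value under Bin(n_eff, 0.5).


Step 1: Discard zero differences. Original n = 15; n_eff = number of nonzero differences = 15.
Nonzero differences (with sign): -2, -2, -8, +9, +9, -2, -8, +9, +5, +3, +7, +2, +6, +4, -2
Step 2: Count signs: positive = 9, negative = 6.
Step 3: Under H0: P(positive) = 0.5, so the number of positives S ~ Bin(15, 0.5).
Step 4: Two-sided exact p-value = sum of Bin(15,0.5) probabilities at or below the observed probability = 0.607239.
Step 5: alpha = 0.1. fail to reject H0.

n_eff = 15, pos = 9, neg = 6, p = 0.607239, fail to reject H0.


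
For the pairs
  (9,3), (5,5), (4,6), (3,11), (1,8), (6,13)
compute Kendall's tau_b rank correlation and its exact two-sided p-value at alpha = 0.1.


Step 1: Enumerate the 15 unordered pairs (i,j) with i<j and classify each by sign(x_j-x_i) * sign(y_j-y_i).
  (1,2):dx=-4,dy=+2->D; (1,3):dx=-5,dy=+3->D; (1,4):dx=-6,dy=+8->D; (1,5):dx=-8,dy=+5->D
  (1,6):dx=-3,dy=+10->D; (2,3):dx=-1,dy=+1->D; (2,4):dx=-2,dy=+6->D; (2,5):dx=-4,dy=+3->D
  (2,6):dx=+1,dy=+8->C; (3,4):dx=-1,dy=+5->D; (3,5):dx=-3,dy=+2->D; (3,6):dx=+2,dy=+7->C
  (4,5):dx=-2,dy=-3->C; (4,6):dx=+3,dy=+2->C; (5,6):dx=+5,dy=+5->C
Step 2: C = 5, D = 10, total pairs = 15.
Step 3: tau = (C - D)/(n(n-1)/2) = (5 - 10)/15 = -0.333333.
Step 4: Exact two-sided p-value (enumerate n! = 720 permutations of y under H0): p = 0.469444.
Step 5: alpha = 0.1. fail to reject H0.

tau_b = -0.3333 (C=5, D=10), p = 0.469444, fail to reject H0.
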